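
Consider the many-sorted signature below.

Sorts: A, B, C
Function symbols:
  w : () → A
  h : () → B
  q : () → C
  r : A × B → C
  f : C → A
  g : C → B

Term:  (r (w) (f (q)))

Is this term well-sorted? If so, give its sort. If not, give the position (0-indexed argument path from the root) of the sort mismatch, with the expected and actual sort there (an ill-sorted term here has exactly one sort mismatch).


ill-sorted at position [1]: expected B, got A

  (w) : A
    (q) : C
  (f (q)) : A
(r (w) (f (q))) : ✗ arg 1 at [1] has sort A, expected B


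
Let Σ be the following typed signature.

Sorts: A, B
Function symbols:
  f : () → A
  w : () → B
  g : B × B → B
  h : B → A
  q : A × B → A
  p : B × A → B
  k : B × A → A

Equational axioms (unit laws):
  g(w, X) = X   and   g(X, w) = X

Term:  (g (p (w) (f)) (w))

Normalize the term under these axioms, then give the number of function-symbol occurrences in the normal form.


1. (g (p (w) (f)) (w))  →  (p (w) (f))
normal form: (p (w) (f))

size = 3


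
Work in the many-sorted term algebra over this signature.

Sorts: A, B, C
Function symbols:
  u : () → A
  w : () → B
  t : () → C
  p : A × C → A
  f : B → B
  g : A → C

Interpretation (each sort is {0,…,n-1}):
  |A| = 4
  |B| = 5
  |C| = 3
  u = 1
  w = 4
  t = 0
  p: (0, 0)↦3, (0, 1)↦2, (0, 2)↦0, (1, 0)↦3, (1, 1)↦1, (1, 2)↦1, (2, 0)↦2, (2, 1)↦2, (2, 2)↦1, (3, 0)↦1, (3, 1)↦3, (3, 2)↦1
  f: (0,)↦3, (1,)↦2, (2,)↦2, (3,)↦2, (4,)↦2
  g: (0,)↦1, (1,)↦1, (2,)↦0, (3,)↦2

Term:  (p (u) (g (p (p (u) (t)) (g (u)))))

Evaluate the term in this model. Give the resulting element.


value = 1

  u = 1
  u = 1
  t = 0
  (p (u) (t)) = p(1, 0) = 3
  u = 1
  (g (u)) = g(1,) = 1
  (p (p (u) (t)) (g (u))) = p(3, 1) = 3
  (g (p (p (u) (t)) (g (u)))) = g(3,) = 2
  (p (u) (g (p (p (u) (t)) (g (u))))) = p(1, 2) = 1


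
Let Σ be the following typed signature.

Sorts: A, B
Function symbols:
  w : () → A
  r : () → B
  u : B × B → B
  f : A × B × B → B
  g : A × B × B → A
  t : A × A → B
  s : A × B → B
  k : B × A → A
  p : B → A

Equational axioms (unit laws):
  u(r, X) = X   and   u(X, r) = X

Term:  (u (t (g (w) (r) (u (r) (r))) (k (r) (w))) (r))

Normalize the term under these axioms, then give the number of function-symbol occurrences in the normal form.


size = 8

1. (u (t (g (w) (r) (u (r) (r))) (k (r) (w))) (r))  →  (t (g (w) (r) (u (r) (r))) (k (r) (w)))
2. (t (g (w) (r) (u (r) (r))) (k (r) (w)))  →  (t (g (w) (r) (r)) (k (r) (w)))
normal form: (t (g (w) (r) (r)) (k (r) (w)))


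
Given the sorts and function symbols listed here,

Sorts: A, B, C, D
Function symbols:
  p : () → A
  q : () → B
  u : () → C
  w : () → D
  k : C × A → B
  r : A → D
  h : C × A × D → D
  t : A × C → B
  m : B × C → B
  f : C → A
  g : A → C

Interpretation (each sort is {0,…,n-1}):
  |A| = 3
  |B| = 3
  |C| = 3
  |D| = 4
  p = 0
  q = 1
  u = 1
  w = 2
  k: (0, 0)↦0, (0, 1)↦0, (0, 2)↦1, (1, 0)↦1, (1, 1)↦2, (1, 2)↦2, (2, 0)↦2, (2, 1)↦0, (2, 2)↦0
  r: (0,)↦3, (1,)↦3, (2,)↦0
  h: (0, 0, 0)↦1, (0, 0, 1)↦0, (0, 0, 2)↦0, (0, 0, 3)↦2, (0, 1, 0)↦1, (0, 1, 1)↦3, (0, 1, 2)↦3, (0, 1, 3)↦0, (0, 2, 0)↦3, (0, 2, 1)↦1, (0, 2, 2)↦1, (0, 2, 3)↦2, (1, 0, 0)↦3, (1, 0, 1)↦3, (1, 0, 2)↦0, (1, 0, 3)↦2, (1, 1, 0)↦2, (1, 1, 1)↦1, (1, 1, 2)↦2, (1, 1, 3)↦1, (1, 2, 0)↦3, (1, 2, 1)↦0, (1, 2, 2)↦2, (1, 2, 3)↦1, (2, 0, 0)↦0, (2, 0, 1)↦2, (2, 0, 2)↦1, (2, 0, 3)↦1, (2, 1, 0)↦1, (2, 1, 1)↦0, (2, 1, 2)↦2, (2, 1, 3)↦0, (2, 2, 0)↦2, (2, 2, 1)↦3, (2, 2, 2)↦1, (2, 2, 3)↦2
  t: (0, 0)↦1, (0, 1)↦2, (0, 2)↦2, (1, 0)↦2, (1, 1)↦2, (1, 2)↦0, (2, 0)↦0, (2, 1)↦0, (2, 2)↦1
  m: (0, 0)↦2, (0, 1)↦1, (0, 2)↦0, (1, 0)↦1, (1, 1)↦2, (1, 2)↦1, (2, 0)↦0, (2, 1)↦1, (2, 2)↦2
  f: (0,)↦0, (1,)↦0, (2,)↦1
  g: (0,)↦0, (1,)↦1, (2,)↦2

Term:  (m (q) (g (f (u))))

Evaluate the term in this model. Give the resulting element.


value = 1

  q = 1
  u = 1
  (f (u)) = f(1,) = 0
  (g (f (u))) = g(0,) = 0
  (m (q) (g (f (u)))) = m(1, 0) = 1


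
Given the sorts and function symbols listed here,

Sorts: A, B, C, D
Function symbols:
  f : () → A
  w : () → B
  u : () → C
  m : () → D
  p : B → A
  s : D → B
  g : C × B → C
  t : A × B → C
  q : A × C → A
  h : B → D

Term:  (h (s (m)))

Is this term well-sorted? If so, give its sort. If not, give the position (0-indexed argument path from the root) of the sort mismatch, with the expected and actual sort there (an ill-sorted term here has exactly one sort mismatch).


well-sorted; sort = D

    (m) : D
  (s (m)) : B
(h (s (m))) : D


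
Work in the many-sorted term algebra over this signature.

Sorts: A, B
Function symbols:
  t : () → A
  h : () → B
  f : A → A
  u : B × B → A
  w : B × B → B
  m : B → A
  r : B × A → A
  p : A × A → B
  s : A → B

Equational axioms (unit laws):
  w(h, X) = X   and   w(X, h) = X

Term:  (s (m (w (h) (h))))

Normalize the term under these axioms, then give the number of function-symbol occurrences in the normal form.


size = 3

1. (s (m (w (h) (h))))  →  (s (m (h)))
normal form: (s (m (h)))


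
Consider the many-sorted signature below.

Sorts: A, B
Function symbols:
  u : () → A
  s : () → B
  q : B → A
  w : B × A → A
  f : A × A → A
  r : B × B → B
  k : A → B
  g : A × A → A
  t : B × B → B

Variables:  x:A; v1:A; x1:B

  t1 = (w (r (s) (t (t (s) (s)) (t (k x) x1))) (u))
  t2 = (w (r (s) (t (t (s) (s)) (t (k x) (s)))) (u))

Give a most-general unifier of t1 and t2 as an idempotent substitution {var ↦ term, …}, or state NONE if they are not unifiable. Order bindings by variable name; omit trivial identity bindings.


{x1 ↦ (s)}


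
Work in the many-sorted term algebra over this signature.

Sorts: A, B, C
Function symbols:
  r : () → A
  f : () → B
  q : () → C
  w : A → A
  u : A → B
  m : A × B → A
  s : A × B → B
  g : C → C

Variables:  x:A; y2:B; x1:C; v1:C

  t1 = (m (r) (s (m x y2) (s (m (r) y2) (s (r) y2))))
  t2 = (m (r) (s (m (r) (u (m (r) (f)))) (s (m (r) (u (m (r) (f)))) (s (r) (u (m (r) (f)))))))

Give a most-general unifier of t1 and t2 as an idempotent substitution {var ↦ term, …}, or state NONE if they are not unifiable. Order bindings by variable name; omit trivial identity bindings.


{x ↦ (r), y2 ↦ (u (m (r) (f)))}


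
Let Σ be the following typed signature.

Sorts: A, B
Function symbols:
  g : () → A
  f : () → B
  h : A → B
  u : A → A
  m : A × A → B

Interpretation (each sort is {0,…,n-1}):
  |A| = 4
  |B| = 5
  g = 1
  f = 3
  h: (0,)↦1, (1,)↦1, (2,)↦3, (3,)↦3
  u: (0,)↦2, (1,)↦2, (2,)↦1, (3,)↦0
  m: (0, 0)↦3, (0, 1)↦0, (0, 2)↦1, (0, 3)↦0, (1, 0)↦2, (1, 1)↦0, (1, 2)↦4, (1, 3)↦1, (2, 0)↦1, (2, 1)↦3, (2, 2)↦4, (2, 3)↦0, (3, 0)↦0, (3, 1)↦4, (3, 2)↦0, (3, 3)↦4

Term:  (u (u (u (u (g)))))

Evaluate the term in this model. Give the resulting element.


value = 1

  g = 1
  (u (g)) = u(1,) = 2
  (u (u (g))) = u(2,) = 1
  (u (u (u (g)))) = u(1,) = 2
  (u (u (u (u (g))))) = u(2,) = 1


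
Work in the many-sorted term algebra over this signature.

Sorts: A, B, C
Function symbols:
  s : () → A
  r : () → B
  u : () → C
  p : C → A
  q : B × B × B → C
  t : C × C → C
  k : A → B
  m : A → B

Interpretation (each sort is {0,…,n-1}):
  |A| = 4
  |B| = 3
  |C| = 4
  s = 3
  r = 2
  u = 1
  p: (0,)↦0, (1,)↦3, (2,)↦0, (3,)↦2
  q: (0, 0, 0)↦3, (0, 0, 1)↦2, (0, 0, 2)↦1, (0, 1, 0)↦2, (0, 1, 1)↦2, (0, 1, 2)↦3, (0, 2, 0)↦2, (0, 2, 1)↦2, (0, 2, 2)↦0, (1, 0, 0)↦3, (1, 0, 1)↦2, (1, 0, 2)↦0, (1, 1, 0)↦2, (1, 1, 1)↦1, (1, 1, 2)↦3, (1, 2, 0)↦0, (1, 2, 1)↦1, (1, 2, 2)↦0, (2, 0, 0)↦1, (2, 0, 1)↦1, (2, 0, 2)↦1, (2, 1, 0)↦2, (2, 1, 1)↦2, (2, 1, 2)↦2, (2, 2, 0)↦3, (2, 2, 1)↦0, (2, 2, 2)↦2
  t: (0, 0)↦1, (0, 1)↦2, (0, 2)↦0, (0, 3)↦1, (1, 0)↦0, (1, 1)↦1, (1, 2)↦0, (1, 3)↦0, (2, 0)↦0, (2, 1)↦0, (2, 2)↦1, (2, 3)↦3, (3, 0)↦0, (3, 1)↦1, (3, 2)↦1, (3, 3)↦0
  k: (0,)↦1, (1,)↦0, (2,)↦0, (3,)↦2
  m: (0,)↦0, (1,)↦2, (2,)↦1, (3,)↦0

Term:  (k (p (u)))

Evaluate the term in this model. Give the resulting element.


value = 2

  u = 1
  (p (u)) = p(1,) = 3
  (k (p (u))) = k(3,) = 2


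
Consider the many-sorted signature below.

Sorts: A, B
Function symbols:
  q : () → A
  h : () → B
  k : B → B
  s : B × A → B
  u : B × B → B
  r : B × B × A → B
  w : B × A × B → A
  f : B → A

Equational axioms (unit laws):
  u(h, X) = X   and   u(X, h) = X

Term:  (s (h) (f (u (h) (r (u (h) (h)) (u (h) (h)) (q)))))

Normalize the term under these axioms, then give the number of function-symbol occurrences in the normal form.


size = 7

1. (s (h) (f (u (h) (r (u (h) (h)) (u (h) (h)) (q)))))  →  (s (h) (f (r (u (h) (h)) (u (h) (h)) (q))))
2. (s (h) (f (r (u (h) (h)) (u (h) (h)) (q))))  →  (s (h) (f (r (h) (u (h) (h)) (q))))
3. (s (h) (f (r (h) (u (h) (h)) (q))))  →  (s (h) (f (r (h) (h) (q))))
normal form: (s (h) (f (r (h) (h) (q))))


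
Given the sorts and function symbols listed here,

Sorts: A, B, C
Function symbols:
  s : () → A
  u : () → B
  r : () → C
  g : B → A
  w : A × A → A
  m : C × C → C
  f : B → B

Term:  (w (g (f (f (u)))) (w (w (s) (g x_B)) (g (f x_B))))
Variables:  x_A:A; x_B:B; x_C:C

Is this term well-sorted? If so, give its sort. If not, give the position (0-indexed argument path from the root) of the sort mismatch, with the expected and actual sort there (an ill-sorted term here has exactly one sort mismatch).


well-sorted; sort = A

        (u) : B
      (f (u)) : B
    (f (f (u))) : B
  (g (f (f (u)))) : A
      (s) : A
        x_B : B
      (g x_B) : A
    (w (s) (g x_B)) : A
        x_B : B
      (f x_B) : B
    (g (f x_B)) : A
  (w (w (s) (g x_B)) (g (f x_B))) : A
(w (g (f (f (u)))) (w (w (s) (g x_B)) (g (f x_B)))) : A


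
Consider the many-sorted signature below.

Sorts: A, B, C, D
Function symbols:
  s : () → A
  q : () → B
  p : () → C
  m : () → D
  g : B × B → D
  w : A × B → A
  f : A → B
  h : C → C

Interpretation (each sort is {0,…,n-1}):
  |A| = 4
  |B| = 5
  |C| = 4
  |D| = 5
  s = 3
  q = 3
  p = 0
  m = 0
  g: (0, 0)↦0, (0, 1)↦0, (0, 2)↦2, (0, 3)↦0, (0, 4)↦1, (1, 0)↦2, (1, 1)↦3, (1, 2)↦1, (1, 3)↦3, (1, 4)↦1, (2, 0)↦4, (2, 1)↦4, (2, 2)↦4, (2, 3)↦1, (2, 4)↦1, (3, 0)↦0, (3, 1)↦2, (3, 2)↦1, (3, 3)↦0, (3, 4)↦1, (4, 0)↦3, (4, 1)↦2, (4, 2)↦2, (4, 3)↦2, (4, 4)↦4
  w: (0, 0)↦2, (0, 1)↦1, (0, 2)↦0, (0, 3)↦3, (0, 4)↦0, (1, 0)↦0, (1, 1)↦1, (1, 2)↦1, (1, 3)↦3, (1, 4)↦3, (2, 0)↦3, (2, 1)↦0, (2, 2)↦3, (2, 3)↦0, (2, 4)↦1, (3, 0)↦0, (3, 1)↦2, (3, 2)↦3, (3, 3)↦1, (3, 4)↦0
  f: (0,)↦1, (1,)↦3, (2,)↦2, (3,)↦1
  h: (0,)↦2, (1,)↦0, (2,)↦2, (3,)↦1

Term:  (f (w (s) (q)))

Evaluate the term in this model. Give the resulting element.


  s = 3
  q = 3
  (w (s) (q)) = w(3, 3) = 1
  (f (w (s) (q))) = f(1,) = 3

value = 3


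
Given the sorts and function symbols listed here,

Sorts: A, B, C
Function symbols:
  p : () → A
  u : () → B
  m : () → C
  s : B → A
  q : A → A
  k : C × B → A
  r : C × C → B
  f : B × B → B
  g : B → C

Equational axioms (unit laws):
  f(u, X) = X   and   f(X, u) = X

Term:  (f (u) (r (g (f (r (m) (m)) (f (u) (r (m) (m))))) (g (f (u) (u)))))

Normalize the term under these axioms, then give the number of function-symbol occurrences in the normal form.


1. (f (u) (r (g (f (r (m) (m)) (f (u) (r (m) (m))))) (g (f (u) (u)))))  →  (r (g (f (r (m) (m)) (f (u) (r (m) (m))))) (g (f (u) (u))))
2. (r (g (f (r (m) (m)) (f (u) (r (m) (m))))) (g (f (u) (u))))  →  (r (g (f (r (m) (m)) (r (m) (m)))) (g (f (u) (u))))
3. (r (g (f (r (m) (m)) (r (m) (m)))) (g (f (u) (u))))  →  (r (g (f (r (m) (m)) (r (m) (m)))) (g (u)))
normal form: (r (g (f (r (m) (m)) (r (m) (m)))) (g (u)))

size = 11


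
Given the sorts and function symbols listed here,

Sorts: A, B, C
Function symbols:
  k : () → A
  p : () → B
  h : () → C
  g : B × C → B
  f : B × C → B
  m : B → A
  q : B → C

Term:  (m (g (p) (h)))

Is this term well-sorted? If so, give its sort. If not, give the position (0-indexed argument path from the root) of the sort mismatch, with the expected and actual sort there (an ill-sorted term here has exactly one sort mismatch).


well-sorted; sort = A

    (p) : B
    (h) : C
  (g (p) (h)) : B
(m (g (p) (h))) : A


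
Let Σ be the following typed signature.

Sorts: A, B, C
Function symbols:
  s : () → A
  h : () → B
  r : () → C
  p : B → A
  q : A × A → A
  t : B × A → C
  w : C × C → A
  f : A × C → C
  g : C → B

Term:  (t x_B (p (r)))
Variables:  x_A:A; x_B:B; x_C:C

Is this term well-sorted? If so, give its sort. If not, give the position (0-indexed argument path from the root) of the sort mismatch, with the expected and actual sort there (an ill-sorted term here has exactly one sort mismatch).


  x_B : B
    (r) : C
  (p (r)) : ✗ arg 0 at [1, 0] has sort C, expected B

ill-sorted at position [1, 0]: expected B, got C


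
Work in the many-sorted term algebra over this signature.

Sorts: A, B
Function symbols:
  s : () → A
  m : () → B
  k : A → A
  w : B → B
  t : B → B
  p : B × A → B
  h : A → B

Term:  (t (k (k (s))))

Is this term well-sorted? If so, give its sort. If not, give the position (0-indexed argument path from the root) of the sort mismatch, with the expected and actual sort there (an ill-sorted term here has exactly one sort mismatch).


      (s) : A
    (k (s)) : A
  (k (k (s))) : A
(t (k (k (s)))) : ✗ arg 0 at [0] has sort A, expected B

ill-sorted at position [0]: expected B, got A


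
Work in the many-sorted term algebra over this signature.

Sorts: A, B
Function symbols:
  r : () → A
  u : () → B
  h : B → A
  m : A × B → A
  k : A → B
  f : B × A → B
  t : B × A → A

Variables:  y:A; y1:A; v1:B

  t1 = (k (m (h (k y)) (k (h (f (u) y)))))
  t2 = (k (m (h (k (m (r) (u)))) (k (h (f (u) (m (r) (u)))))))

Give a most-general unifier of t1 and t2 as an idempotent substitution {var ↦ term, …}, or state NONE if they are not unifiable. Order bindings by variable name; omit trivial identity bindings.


{y ↦ (m (r) (u))}


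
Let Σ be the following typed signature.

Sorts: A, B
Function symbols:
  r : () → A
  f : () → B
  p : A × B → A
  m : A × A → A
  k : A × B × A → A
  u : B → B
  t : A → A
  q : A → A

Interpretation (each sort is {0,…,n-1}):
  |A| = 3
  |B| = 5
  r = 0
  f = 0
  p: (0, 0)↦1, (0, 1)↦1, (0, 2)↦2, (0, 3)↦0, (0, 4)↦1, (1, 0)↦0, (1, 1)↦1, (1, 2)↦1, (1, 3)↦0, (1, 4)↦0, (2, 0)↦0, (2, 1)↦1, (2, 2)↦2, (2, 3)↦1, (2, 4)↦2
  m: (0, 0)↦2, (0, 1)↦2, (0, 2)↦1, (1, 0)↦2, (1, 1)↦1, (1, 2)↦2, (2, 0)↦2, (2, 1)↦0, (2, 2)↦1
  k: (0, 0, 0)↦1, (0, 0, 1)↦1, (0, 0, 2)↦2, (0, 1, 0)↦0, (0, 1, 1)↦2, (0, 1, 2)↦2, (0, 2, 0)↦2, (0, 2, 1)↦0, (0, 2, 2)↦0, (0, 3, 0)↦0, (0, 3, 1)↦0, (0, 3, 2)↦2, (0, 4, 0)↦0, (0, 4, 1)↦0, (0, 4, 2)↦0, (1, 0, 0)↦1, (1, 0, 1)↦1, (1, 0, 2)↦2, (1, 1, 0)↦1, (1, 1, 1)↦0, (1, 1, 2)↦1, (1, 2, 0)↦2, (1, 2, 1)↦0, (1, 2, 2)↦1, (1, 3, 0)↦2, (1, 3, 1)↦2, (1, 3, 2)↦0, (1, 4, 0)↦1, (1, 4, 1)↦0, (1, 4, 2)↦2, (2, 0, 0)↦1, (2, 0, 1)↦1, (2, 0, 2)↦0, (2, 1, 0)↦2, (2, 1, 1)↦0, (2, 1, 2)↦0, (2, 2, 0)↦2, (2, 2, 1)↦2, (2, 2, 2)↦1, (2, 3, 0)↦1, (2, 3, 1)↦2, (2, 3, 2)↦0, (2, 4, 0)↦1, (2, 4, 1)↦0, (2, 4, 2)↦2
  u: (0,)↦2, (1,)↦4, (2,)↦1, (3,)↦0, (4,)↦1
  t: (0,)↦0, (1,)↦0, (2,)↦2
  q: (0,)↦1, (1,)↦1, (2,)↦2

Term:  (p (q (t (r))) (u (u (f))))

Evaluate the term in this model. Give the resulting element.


value = 1

  r = 0
  (t (r)) = t(0,) = 0
  (q (t (r))) = q(0,) = 1
  f = 0
  (u (f)) = u(0,) = 2
  (u (u (f))) = u(2,) = 1
  (p (q (t (r))) (u (u (f)))) = p(1, 1) = 1


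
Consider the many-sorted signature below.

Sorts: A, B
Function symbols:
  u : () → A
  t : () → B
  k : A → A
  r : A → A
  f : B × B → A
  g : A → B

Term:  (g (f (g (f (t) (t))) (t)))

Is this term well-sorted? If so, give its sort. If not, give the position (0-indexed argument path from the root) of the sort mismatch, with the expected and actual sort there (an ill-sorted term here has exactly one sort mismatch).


        (t) : B
        (t) : B
      (f (t) (t)) : A
    (g (f (t) (t))) : B
    (t) : B
  (f (g (f (t) (t))) (t)) : A
(g (f (g (f (t) (t))) (t))) : B

well-sorted; sort = B


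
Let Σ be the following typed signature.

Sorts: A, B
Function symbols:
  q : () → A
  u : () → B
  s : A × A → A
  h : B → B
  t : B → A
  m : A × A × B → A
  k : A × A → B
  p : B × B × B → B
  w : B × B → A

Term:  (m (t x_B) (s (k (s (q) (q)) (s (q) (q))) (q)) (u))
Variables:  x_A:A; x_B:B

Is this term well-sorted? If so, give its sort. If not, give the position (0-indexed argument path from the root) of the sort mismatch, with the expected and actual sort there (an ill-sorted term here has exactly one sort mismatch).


ill-sorted at position [1, 0]: expected A, got B

    x_B : B
  (t x_B) : A
        (q) : A
        (q) : A
      (s (q) (q)) : A
        (q) : A
        (q) : A
      (s (q) (q)) : A
    (k (s (q) (q)) (s (q) (q))) : B
    (q) : A
  (s (k (s (q) (q)) (s (q) (q))) (q)) : ✗ arg 0 at [1, 0] has sort B, expected A
  (u) : B


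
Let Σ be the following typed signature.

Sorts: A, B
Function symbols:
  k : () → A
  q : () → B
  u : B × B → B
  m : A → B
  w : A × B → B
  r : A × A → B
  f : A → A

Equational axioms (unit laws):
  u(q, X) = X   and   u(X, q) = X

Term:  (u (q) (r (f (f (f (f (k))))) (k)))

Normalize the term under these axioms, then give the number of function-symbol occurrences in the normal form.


1. (u (q) (r (f (f (f (f (k))))) (k)))  →  (r (f (f (f (f (k))))) (k))
normal form: (r (f (f (f (f (k))))) (k))

size = 7


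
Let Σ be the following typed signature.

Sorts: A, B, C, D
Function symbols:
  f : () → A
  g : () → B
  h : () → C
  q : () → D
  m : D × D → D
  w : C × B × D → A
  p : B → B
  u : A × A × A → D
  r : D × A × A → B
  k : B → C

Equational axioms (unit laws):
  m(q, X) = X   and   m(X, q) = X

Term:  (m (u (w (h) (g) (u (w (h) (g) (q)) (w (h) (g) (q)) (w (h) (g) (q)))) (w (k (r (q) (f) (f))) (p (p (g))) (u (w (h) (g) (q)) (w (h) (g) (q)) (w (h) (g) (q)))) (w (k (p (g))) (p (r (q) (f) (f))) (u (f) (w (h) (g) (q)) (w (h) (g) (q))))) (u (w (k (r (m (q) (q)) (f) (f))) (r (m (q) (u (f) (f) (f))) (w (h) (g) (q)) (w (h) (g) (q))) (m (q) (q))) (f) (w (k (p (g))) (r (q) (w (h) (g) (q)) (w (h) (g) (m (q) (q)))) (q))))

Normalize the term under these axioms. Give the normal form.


1. (m (u (w (h) (g) (u (w (h) (g) (q)) (w (h) (g) (q)) (w (h) (g) (q)))) (w (k (r (q) (f) (f))) (p (p (g))) (u (w (h) (g) (q)) (w (h) (g) (q)) (w (h) (g) (q)))) (w (k (p (g))) (p (r (q) (f) (f))) (u (f) (w (h) (g) (q)) (w (h) (g) (q))))) (u (w (k (r (m (q) (q)) (f) (f))) (r (m (q) (u (f) (f) (f))) (w (h) (g) (q)) (w (h) (g) (q))) (m (q) (q))) (f) (w (k (p (g))) (r (q) (w (h) (g) (q)) (w (h) (g) (m (q) (q)))) (q))))  →  (m (u (w (h) (g) (u (w (h) (g) (q)) (w (h) (g) (q)) (w (h) (g) (q)))) (w (k (r (q) (f) (f))) (p (p (g))) (u (w (h) (g) (q)) (w (h) (g) (q)) (w (h) (g) (q)))) (w (k (p (g))) (p (r (q) (f) (f))) (u (f) (w (h) (g) (q)) (w (h) (g) (q))))) (u (w (k (r (q) (f) (f))) (r (m (q) (u (f) (f) (f))) (w (h) (g) (q)) (w (h) (g) (q))) (m (q) (q))) (f) (w (k (p (g))) (r (q) (w (h) (g) (q)) (w (h) (g) (m (q) (q)))) (q))))
2. (m (u (w (h) (g) (u (w (h) (g) (q)) (w (h) (g) (q)) (w (h) (g) (q)))) (w (k (r (q) (f) (f))) (p (p (g))) (u (w (h) (g) (q)) (w (h) (g) (q)) (w (h) (g) (q)))) (w (k (p (g))) (p (r (q) (f) (f))) (u (f) (w (h) (g) (q)) (w (h) (g) (q))))) (u (w (k (r (q) (f) (f))) (r (m (q) (u (f) (f) (f))) (w (h) (g) (q)) (w (h) (g) (q))) (m (q) (q))) (f) (w (k (p (g))) (r (q) (w (h) (g) (q)) (w (h) (g) (m (q) (q)))) (q))))  →  (m (u (w (h) (g) (u (w (h) (g) (q)) (w (h) (g) (q)) (w (h) (g) (q)))) (w (k (r (q) (f) (f))) (p (p (g))) (u (w (h) (g) (q)) (w (h) (g) (q)) (w (h) (g) (q)))) (w (k (p (g))) (p (r (q) (f) (f))) (u (f) (w (h) (g) (q)) (w (h) (g) (q))))) (u (w (k (r (q) (f) (f))) (r (u (f) (f) (f)) (w (h) (g) (q)) (w (h) (g) (q))) (m (q) (q))) (f) (w (k (p (g))) (r (q) (w (h) (g) (q)) (w (h) (g) (m (q) (q)))) (q))))
3. (m (u (w (h) (g) (u (w (h) (g) (q)) (w (h) (g) (q)) (w (h) (g) (q)))) (w (k (r (q) (f) (f))) (p (p (g))) (u (w (h) (g) (q)) (w (h) (g) (q)) (w (h) (g) (q)))) (w (k (p (g))) (p (r (q) (f) (f))) (u (f) (w (h) (g) (q)) (w (h) (g) (q))))) (u (w (k (r (q) (f) (f))) (r (u (f) (f) (f)) (w (h) (g) (q)) (w (h) (g) (q))) (m (q) (q))) (f) (w (k (p (g))) (r (q) (w (h) (g) (q)) (w (h) (g) (m (q) (q)))) (q))))  →  (m (u (w (h) (g) (u (w (h) (g) (q)) (w (h) (g) (q)) (w (h) (g) (q)))) (w (k (r (q) (f) (f))) (p (p (g))) (u (w (h) (g) (q)) (w (h) (g) (q)) (w (h) (g) (q)))) (w (k (p (g))) (p (r (q) (f) (f))) (u (f) (w (h) (g) (q)) (w (h) (g) (q))))) (u (w (k (r (q) (f) (f))) (r (u (f) (f) (f)) (w (h) (g) (q)) (w (h) (g) (q))) (q)) (f) (w (k (p (g))) (r (q) (w (h) (g) (q)) (w (h) (g) (m (q) (q)))) (q))))
4. (m (u (w (h) (g) (u (w (h) (g) (q)) (w (h) (g) (q)) (w (h) (g) (q)))) (w (k (r (q) (f) (f))) (p (p (g))) (u (w (h) (g) (q)) (w (h) (g) (q)) (w (h) (g) (q)))) (w (k (p (g))) (p (r (q) (f) (f))) (u (f) (w (h) (g) (q)) (w (h) (g) (q))))) (u (w (k (r (q) (f) (f))) (r (u (f) (f) (f)) (w (h) (g) (q)) (w (h) (g) (q))) (q)) (f) (w (k (p (g))) (r (q) (w (h) (g) (q)) (w (h) (g) (m (q) (q)))) (q))))  →  (m (u (w (h) (g) (u (w (h) (g) (q)) (w (h) (g) (q)) (w (h) (g) (q)))) (w (k (r (q) (f) (f))) (p (p (g))) (u (w (h) (g) (q)) (w (h) (g) (q)) (w (h) (g) (q)))) (w (k (p (g))) (p (r (q) (f) (f))) (u (f) (w (h) (g) (q)) (w (h) (g) (q))))) (u (w (k (r (q) (f) (f))) (r (u (f) (f) (f)) (w (h) (g) (q)) (w (h) (g) (q))) (q)) (f) (w (k (p (g))) (r (q) (w (h) (g) (q)) (w (h) (g) (q))) (q))))

normal form = (m (u (w (h) (g) (u (w (h) (g) (q)) (w (h) (g) (q)) (w (h) (g) (q)))) (w (k (r (q) (f) (f))) (p (p (g))) (u (w (h) (g) (q)) (w (h) (g) (q)) (w (h) (g) (q)))) (w (k (p (g))) (p (r (q) (f) (f))) (u (f) (w (h) (g) (q)) (w (h) (g) (q))))) (u (w (k (r (q) (f) (f))) (r (u (f) (f) (f)) (w (h) (g) (q)) (w (h) (g) (q))) (q)) (f) (w (k (p (g))) (r (q) (w (h) (g) (q)) (w (h) (g) (q))) (q))))


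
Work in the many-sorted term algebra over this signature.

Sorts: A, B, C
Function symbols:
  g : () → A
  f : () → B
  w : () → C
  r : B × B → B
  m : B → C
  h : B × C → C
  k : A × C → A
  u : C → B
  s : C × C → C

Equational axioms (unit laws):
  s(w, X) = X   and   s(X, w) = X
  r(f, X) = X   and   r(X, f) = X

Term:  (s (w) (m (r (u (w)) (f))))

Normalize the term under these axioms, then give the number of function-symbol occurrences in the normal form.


1. (s (w) (m (r (u (w)) (f))))  →  (m (r (u (w)) (f)))
2. (m (r (u (w)) (f)))  →  (m (u (w)))
normal form: (m (u (w)))

size = 3


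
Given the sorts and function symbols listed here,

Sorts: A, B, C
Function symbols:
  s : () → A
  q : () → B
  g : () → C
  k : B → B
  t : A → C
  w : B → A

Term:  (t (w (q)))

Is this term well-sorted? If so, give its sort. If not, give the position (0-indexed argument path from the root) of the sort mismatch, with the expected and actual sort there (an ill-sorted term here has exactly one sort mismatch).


well-sorted; sort = C

    (q) : B
  (w (q)) : A
(t (w (q))) : C


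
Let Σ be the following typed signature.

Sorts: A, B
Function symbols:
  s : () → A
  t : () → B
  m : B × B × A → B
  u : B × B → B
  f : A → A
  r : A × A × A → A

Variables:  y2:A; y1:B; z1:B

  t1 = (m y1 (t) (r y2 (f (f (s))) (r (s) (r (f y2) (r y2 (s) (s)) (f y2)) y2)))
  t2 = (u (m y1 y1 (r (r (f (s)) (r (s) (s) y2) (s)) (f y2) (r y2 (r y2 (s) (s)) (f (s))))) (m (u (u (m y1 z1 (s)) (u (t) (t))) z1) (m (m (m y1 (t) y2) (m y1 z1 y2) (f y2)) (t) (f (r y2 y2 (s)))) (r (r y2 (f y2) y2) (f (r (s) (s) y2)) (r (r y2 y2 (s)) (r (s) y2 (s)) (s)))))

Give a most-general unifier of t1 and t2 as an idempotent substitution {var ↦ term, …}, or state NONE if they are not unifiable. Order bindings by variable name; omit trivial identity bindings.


NONE (not unifiable)

head clash or occurs-check failure — not unifiable


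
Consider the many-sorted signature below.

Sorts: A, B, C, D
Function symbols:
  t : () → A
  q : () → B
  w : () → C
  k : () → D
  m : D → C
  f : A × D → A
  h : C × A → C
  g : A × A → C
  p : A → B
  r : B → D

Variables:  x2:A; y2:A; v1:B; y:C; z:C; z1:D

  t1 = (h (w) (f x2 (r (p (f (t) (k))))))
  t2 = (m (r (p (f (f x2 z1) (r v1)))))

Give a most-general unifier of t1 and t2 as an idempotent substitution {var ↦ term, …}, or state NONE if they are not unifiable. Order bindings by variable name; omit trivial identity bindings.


NONE (not unifiable)

head clash or occurs-check failure — not unifiable


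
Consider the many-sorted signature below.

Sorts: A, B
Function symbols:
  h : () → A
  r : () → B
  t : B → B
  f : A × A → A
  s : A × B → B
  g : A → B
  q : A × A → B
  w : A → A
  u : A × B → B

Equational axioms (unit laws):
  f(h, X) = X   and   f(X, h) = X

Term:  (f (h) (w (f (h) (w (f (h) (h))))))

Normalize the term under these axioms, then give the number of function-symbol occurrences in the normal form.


1. (f (h) (w (f (h) (w (f (h) (h))))))  →  (w (f (h) (w (f (h) (h)))))
2. (w (f (h) (w (f (h) (h)))))  →  (w (w (f (h) (h))))
3. (w (w (f (h) (h))))  →  (w (w (h)))
normal form: (w (w (h)))

size = 3


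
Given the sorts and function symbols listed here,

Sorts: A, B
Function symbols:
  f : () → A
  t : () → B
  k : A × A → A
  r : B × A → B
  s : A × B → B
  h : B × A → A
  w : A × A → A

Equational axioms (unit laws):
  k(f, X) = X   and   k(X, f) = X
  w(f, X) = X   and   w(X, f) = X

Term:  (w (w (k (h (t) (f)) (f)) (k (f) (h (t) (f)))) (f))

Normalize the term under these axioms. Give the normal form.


normal form = (w (h (t) (f)) (h (t) (f)))

1. (w (w (k (h (t) (f)) (f)) (k (f) (h (t) (f)))) (f))  →  (w (k (h (t) (f)) (f)) (k (f) (h (t) (f))))
2. (w (k (h (t) (f)) (f)) (k (f) (h (t) (f))))  →  (w (h (t) (f)) (k (f) (h (t) (f))))
3. (w (h (t) (f)) (k (f) (h (t) (f))))  →  (w (h (t) (f)) (h (t) (f)))


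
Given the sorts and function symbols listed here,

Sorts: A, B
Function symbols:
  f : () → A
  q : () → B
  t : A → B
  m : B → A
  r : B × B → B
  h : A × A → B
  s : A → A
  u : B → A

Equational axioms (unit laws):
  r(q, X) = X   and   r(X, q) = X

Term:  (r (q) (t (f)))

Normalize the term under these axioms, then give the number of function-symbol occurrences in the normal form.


size = 2

1. (r (q) (t (f)))  →  (t (f))
normal form: (t (f))


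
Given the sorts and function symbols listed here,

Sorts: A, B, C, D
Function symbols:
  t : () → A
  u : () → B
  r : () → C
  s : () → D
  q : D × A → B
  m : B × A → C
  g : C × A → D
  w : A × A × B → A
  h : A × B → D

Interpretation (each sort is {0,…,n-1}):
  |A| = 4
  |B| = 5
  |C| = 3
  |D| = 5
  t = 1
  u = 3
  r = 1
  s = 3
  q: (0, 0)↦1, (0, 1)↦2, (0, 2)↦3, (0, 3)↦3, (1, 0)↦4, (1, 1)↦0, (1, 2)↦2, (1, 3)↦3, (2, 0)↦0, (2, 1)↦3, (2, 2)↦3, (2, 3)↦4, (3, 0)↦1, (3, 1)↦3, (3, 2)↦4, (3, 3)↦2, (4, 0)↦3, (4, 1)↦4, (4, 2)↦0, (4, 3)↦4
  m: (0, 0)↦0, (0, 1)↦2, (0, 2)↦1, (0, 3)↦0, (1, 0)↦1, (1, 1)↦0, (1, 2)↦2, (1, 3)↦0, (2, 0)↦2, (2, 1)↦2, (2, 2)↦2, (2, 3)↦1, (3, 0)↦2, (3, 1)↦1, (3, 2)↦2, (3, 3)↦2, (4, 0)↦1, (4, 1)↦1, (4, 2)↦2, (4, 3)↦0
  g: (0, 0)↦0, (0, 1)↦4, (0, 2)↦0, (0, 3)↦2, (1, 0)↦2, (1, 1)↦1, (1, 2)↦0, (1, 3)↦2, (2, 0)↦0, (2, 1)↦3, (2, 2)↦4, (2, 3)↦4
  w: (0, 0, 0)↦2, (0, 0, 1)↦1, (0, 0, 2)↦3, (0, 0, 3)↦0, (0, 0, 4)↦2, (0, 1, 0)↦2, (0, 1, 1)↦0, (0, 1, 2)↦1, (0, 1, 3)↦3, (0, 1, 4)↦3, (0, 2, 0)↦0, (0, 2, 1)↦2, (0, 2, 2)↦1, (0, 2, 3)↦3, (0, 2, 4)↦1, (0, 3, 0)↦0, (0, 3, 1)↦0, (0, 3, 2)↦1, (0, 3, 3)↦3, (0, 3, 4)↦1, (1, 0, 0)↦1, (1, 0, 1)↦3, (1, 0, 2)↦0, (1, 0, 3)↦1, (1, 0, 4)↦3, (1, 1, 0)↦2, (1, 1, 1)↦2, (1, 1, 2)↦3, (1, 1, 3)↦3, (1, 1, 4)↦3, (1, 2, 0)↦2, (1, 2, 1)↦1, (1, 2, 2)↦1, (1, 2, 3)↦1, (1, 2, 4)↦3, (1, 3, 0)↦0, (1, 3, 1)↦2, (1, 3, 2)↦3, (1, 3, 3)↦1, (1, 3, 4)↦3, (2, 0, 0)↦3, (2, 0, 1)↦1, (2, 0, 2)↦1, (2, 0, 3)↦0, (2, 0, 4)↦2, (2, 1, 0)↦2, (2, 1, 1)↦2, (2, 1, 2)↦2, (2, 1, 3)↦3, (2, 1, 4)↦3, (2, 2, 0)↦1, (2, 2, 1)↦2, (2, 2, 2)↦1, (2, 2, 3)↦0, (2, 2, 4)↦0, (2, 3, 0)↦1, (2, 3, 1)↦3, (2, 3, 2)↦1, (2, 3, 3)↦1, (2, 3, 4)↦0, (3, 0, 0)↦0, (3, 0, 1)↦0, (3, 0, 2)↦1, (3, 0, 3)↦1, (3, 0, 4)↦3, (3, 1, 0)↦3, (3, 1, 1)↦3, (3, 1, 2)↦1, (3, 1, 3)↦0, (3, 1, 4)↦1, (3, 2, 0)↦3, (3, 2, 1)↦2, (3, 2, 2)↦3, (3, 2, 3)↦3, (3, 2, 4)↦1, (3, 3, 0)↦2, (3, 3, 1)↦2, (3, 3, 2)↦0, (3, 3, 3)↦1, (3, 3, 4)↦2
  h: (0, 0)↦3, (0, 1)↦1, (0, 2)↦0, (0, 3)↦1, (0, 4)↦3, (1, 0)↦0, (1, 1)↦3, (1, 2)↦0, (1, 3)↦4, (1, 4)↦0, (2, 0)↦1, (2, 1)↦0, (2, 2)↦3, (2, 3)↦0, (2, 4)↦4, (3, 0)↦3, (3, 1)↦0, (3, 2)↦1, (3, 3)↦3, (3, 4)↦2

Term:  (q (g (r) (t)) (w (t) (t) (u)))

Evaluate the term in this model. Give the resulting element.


value = 3

  r = 1
  t = 1
  (g (r) (t)) = g(1, 1) = 1
  t = 1
  t = 1
  u = 3
  (w (t) (t) (u)) = w(1, 1, 3) = 3
  (q (g (r) (t)) (w (t) (t) (u))) = q(1, 3) = 3


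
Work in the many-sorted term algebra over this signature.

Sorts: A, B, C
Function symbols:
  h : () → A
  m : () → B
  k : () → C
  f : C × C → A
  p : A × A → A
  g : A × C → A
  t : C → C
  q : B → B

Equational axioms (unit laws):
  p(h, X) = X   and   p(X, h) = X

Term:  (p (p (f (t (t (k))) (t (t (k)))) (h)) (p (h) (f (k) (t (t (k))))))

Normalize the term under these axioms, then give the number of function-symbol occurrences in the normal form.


size = 13

1. (p (p (f (t (t (k))) (t (t (k)))) (h)) (p (h) (f (k) (t (t (k))))))  →  (p (f (t (t (k))) (t (t (k)))) (p (h) (f (k) (t (t (k))))))
2. (p (f (t (t (k))) (t (t (k)))) (p (h) (f (k) (t (t (k))))))  →  (p (f (t (t (k))) (t (t (k)))) (f (k) (t (t (k)))))
normal form: (p (f (t (t (k))) (t (t (k)))) (f (k) (t (t (k)))))


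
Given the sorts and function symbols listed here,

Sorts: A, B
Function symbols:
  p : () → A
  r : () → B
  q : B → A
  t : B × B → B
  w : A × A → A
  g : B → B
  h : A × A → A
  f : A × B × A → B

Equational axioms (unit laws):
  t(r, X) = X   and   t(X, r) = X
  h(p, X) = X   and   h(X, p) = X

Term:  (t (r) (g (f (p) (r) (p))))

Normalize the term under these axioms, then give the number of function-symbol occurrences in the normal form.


1. (t (r) (g (f (p) (r) (p))))  →  (g (f (p) (r) (p)))
normal form: (g (f (p) (r) (p)))

size = 5


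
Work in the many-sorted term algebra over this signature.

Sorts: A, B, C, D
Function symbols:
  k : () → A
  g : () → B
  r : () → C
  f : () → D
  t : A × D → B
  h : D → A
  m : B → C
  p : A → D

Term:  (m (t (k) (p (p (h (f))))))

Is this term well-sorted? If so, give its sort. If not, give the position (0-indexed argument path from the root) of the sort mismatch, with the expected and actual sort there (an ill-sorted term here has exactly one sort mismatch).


ill-sorted at position [0, 1, 0]: expected A, got D

    (k) : A
          (f) : D
        (h (f)) : A
      (p (h (f))) : D
    (p (p (h (f)))) : ✗ arg 0 at [0, 1, 0] has sort D, expected A


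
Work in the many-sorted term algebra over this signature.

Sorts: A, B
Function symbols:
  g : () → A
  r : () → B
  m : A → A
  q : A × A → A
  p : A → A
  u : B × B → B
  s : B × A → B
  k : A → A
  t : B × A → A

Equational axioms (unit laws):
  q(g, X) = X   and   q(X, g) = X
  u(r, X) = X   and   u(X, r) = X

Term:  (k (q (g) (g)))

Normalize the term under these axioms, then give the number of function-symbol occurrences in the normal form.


size = 2

1. (k (q (g) (g)))  →  (k (g))
normal form: (k (g))


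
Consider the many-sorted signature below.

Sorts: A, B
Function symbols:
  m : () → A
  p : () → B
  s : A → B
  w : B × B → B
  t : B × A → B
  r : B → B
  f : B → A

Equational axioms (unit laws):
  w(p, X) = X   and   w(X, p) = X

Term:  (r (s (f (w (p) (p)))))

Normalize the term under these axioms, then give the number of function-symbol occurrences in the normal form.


1. (r (s (f (w (p) (p)))))  →  (r (s (f (p))))
normal form: (r (s (f (p))))

size = 4


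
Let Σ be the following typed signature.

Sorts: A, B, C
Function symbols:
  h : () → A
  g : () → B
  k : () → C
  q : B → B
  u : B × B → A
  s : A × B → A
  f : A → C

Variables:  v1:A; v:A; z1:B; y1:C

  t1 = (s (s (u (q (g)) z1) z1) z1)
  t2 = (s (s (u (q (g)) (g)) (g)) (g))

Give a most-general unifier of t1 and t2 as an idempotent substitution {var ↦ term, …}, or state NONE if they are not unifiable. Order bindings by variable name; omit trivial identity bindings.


{z1 ↦ (g)}


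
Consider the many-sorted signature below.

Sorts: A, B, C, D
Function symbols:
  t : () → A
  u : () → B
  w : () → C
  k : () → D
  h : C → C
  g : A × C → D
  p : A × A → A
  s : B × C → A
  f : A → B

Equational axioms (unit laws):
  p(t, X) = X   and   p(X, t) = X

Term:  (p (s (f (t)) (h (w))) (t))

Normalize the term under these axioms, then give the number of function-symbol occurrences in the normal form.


size = 5

1. (p (s (f (t)) (h (w))) (t))  →  (s (f (t)) (h (w)))
normal form: (s (f (t)) (h (w)))


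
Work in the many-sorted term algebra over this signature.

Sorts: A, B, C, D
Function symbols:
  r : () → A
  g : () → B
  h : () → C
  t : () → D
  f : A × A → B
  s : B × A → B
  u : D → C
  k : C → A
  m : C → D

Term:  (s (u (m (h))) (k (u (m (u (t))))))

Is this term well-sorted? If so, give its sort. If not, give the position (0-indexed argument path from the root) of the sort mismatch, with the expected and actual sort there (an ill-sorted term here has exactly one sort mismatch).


      (h) : C
    (m (h)) : D
  (u (m (h))) : C
          (t) : D
        (u (t)) : C
      (m (u (t))) : D
    (u (m (u (t)))) : C
  (k (u (m (u (t))))) : A
(s (u (m (h))) (k (u (m (u (t)))))) : ✗ arg 0 at [0] has sort C, expected B

ill-sorted at position [0]: expected B, got C


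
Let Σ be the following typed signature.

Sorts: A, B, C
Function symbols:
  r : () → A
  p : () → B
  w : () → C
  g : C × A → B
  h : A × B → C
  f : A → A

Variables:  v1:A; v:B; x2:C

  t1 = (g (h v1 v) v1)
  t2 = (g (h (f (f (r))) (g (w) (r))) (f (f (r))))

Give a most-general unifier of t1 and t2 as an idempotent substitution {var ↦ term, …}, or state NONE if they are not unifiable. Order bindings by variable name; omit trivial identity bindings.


{v ↦ (g (w) (r)), v1 ↦ (f (f (r)))}


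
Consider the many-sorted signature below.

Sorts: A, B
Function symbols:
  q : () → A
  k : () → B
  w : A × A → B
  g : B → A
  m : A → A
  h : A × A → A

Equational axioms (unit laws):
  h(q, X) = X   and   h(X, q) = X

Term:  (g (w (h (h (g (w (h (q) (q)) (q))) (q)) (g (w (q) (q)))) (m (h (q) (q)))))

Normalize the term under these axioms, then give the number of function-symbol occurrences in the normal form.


size = 13

1. (g (w (h (h (g (w (h (q) (q)) (q))) (q)) (g (w (q) (q)))) (m (h (q) (q)))))  →  (g (w (h (g (w (h (q) (q)) (q))) (g (w (q) (q)))) (m (h (q) (q)))))
2. (g (w (h (g (w (h (q) (q)) (q))) (g (w (q) (q)))) (m (h (q) (q)))))  →  (g (w (h (g (w (q) (q))) (g (w (q) (q)))) (m (h (q) (q)))))
3. (g (w (h (g (w (q) (q))) (g (w (q) (q)))) (m (h (q) (q)))))  →  (g (w (h (g (w (q) (q))) (g (w (q) (q)))) (m (q))))
normal form: (g (w (h (g (w (q) (q))) (g (w (q) (q)))) (m (q))))


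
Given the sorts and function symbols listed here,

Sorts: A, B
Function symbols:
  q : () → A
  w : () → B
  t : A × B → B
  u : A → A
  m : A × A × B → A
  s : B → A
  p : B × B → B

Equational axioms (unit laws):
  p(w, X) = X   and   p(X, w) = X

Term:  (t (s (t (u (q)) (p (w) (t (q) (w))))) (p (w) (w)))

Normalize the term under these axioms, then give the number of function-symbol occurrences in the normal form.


size = 9

1. (t (s (t (u (q)) (p (w) (t (q) (w))))) (p (w) (w)))  →  (t (s (t (u (q)) (t (q) (w)))) (p (w) (w)))
2. (t (s (t (u (q)) (t (q) (w)))) (p (w) (w)))  →  (t (s (t (u (q)) (t (q) (w)))) (w))
normal form: (t (s (t (u (q)) (t (q) (w)))) (w))


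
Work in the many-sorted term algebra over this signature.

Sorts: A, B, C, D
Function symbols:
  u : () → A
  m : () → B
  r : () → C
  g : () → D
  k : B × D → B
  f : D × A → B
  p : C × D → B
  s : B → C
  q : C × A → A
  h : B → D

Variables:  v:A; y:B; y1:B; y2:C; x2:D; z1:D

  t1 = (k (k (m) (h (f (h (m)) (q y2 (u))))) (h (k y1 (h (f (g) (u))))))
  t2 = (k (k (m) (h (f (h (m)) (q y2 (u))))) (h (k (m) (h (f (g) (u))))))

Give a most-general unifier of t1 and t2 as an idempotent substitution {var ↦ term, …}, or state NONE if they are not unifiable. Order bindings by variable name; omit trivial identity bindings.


{y1 ↦ (m)}


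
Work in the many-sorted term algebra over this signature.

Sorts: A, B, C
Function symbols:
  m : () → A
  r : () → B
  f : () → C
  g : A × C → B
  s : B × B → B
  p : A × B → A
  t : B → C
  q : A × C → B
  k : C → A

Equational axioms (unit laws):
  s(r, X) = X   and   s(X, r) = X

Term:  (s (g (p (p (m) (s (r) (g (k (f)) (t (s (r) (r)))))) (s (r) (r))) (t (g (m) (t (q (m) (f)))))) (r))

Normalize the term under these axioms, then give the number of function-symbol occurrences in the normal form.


1. (s (g (p (p (m) (s (r) (g (k (f)) (t (s (r) (r)))))) (s (r) (r))) (t (g (m) (t (q (m) (f)))))) (r))  →  (g (p (p (m) (s (r) (g (k (f)) (t (s (r) (r)))))) (s (r) (r))) (t (g (m) (t (q (m) (f))))))
2. (g (p (p (m) (s (r) (g (k (f)) (t (s (r) (r)))))) (s (r) (r))) (t (g (m) (t (q (m) (f))))))  →  (g (p (p (m) (g (k (f)) (t (s (r) (r))))) (s (r) (r))) (t (g (m) (t (q (m) (f))))))
3. (g (p (p (m) (g (k (f)) (t (s (r) (r))))) (s (r) (r))) (t (g (m) (t (q (m) (f))))))  →  (g (p (p (m) (g (k (f)) (t (r)))) (s (r) (r))) (t (g (m) (t (q (m) (f))))))
4. (g (p (p (m) (g (k (f)) (t (r)))) (s (r) (r))) (t (g (m) (t (q (m) (f))))))  →  (g (p (p (m) (g (k (f)) (t (r)))) (r)) (t (g (m) (t (q (m) (f))))))
normal form: (g (p (p (m) (g (k (f)) (t (r)))) (r)) (t (g (m) (t (q (m) (f))))))

size = 17


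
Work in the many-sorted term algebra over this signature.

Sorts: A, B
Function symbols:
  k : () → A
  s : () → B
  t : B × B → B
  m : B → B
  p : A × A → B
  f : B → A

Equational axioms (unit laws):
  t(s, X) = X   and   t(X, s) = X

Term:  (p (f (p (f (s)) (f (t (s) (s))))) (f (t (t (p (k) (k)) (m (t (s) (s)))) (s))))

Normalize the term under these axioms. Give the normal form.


normal form = (p (f (p (f (s)) (f (s)))) (f (t (p (k) (k)) (m (s)))))

1. (p (f (p (f (s)) (f (t (s) (s))))) (f (t (t (p (k) (k)) (m (t (s) (s)))) (s))))  →  (p (f (p (f (s)) (f (s)))) (f (t (t (p (k) (k)) (m (t (s) (s)))) (s))))
2. (p (f (p (f (s)) (f (s)))) (f (t (t (p (k) (k)) (m (t (s) (s)))) (s))))  →  (p (f (p (f (s)) (f (s)))) (f (t (p (k) (k)) (m (t (s) (s))))))
3. (p (f (p (f (s)) (f (s)))) (f (t (p (k) (k)) (m (t (s) (s))))))  →  (p (f (p (f (s)) (f (s)))) (f (t (p (k) (k)) (m (s)))))


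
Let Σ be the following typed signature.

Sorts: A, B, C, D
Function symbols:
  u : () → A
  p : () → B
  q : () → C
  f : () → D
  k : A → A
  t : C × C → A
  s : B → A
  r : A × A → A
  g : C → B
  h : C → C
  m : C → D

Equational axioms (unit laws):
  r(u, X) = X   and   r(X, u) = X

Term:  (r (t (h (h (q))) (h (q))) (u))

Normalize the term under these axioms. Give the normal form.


normal form = (t (h (h (q))) (h (q)))

1. (r (t (h (h (q))) (h (q))) (u))  →  (t (h (h (q))) (h (q)))
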